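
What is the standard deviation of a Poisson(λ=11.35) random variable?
3.3690

We have X ~ Poisson(λ=11.35).

For a Poisson distribution with λ=11.35:
σ = √Var(X) = 3.3690

The standard deviation is the square root of the variance.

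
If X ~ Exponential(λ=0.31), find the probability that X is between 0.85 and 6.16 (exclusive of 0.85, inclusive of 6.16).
0.620218

We have X ~ Exponential(λ=0.31).

To find P(0.85 < X ≤ 6.16), we use:
P(0.85 < X ≤ 6.16) = P(X ≤ 6.16) - P(X ≤ 0.85)
                 = F(6.16) - F(0.85)
                 = 0.851860 - 0.231642
                 = 0.620218

So there's approximately a 62.0% chance that X falls in this range.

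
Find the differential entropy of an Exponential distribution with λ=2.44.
0.1080 nats

We have X ~ Exponential(λ=2.44).

The differential entropy measures the uncertainty or information content of the distribution.

For an Exponential distribution with λ=2.44:
h(X) = 0.1080 nats

(In bits, this would be 0.1558 bits.)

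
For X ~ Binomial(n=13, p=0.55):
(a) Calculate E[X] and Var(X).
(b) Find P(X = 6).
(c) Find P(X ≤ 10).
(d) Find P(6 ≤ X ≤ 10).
(a) E[X] = 7.1500, Var(X) = 3.2175
(b) P(X = 6) = 0.177493
(c) P(X ≤ 10) = 0.973092
(d) P(6 ≤ X ≤ 10) = 0.794327

We have X ~ Binomial(n=13, p=0.55).

(a) Moments:
E[X] = 7.1500
Var(X) = 3.2175
σ = √Var(X) = 1.7937

(b) Point probability using PMF:
P(X = 6) = 0.177493

(c) Cumulative probability using CDF:
P(X ≤ 10) = F(10) = 0.973092

(d) Range probability:
P(6 ≤ X ≤ 10) = P(X ≤ 10) - P(X ≤ 5)
                   = F(10) - F(5)
                   = 0.973092 - 0.178765
                   = 0.794327

This means approximately 79.4% of outcomes fall in the interval [6, 10].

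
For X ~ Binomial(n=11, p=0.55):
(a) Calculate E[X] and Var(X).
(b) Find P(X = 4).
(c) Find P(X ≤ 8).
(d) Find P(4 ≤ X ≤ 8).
(a) E[X] = 6.0500, Var(X) = 2.7225
(b) P(X = 4) = 0.112837
(c) P(X ≤ 8) = 0.934776
(d) P(4 ≤ X ≤ 8) = 0.873813

We have X ~ Binomial(n=11, p=0.55).

(a) Moments:
E[X] = 6.0500
Var(X) = 2.7225
σ = √Var(X) = 1.6500

(b) Point probability using PMF:
P(X = 4) = 0.112837

(c) Cumulative probability using CDF:
P(X ≤ 8) = F(8) = 0.934776

(d) Range probability:
P(4 ≤ X ≤ 8) = P(X ≤ 8) - P(X ≤ 3)
                   = F(8) - F(3)
                   = 0.934776 - 0.060963
                   = 0.873813

This means approximately 87.4% of outcomes fall in the interval [4, 8].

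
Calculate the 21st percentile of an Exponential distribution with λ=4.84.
0.0487

We have X ~ Exponential(λ=4.84).

We want to find x such that P(X ≤ x) = 0.21.

This is the 21st percentile, which means 21% of values fall below this point.

Using the inverse CDF (quantile function):
x = F⁻¹(0.21) = 0.0487

Verification: P(X ≤ 0.0487) = 0.21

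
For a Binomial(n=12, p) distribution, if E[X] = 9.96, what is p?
p = 0.83

For a Binomial(n, p) distribution:
E[X] = n × p

Given n = 12 and E[X] = 9.96:
9.96 = 12 × p
p = 9.96 / 12 = 0.83

Verification: Binomial(12, 0.83) has E[X] = 9.96 ✓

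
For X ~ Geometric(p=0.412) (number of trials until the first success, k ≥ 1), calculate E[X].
2.4272

We have X ~ Geometric(p=0.412) (number of trials until the first success, k ≥ 1).

For a Geometric distribution with p=0.412 (number of trials until the first success, k ≥ 1):
E[X] = 2.4272

This is the expected (average) value of X.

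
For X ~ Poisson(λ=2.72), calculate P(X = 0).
0.065875

We have X ~ Poisson(λ=2.72).

For a Poisson distribution, the PMF gives us the probability of each outcome.

Using the PMF formula:
P(X = 0) = 0.065875

Rounded to 4 decimal places: 0.0659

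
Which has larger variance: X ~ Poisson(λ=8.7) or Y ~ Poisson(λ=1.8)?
X has larger variance (8.7000 > 1.8000)

Compute the variance for each distribution:

X ~ Poisson(λ=8.7):
Var(X) = 8.7000

Y ~ Poisson(λ=1.8):
Var(Y) = 1.8000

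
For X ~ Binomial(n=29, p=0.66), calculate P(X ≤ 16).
0.150496

We have X ~ Binomial(n=29, p=0.66).

The CDF gives us P(X ≤ k).

Using the CDF:
P(X ≤ 16) = 0.150496

This means there's approximately a 15.0% chance that X is at most 16.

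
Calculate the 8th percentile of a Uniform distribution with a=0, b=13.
1.0400

We have X ~ Uniform(a=0, b=13).

We want to find x such that P(X ≤ x) = 0.08.

This is the 8th percentile, which means 8% of values fall below this point.

Using the inverse CDF (quantile function):
x = F⁻¹(0.08) = 1.0400

Verification: P(X ≤ 1.0400) = 0.08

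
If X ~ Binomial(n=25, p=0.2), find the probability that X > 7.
0.109123

We have X ~ Binomial(n=25, p=0.2).

P(X > 7) = 1 - P(X ≤ 7)
                = 1 - F(7)
                = 1 - 0.890877
                = 0.109123

So there's approximately a 10.9% chance that X exceeds 7.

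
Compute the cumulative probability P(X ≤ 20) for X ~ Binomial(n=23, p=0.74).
0.960392

We have X ~ Binomial(n=23, p=0.74).

The CDF gives us P(X ≤ k).

Using the CDF:
P(X ≤ 20) = 0.960392

This means there's approximately a 96.0% chance that X is at most 20.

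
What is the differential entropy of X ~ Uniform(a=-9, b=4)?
2.5649 nats

We have X ~ Uniform(a=-9, b=4).

The differential entropy measures the uncertainty or information content of the distribution.

For a Uniform distribution with a=-9, b=4:
h(X) = 2.5649 nats

(In bits, this would be 3.7004 bits.)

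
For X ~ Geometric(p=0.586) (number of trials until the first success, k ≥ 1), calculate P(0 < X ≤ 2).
0.828604

We have X ~ Geometric(p=0.586) (number of trials until the first success, k ≥ 1).

To find P(0 < X ≤ 2), we use:
P(0 < X ≤ 2) = P(X ≤ 2) - P(X ≤ 0)
                 = F(2) - F(0)
                 = 0.828604 - 0.000000
                 = 0.828604

So there's approximately a 82.9% chance that X falls in this range.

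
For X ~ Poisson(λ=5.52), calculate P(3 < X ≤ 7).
0.607567

We have X ~ Poisson(λ=5.52).

To find P(3 < X ≤ 7), we use:
P(3 < X ≤ 7) = P(X ≤ 7) - P(X ≤ 3)
                 = F(7) - F(3)
                 = 0.807010 - 0.199443
                 = 0.607567

So there's approximately a 60.8% chance that X falls in this range.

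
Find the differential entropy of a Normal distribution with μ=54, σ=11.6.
3.8699 nats

We have X ~ Normal(μ=54, σ=11.6).

The differential entropy measures the uncertainty or information content of the distribution.

For a Normal distribution with μ=54, σ=11.6:
h(X) = 3.8699 nats

(In bits, this would be 5.5831 bits.)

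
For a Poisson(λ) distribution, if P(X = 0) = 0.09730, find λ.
λ = 2.3300

For a Poisson(λ) distribution, the PMF at 0 is:
P(X = 0) = λ^0 e^(-λ) / 0! = e^(-λ)

Given P(X = 0) = 0.09730:
e^(-λ) = 0.09730
-λ = ln(0.09730)
λ = -ln(0.09730) = 2.3300

Verification: e^(-2.3300) = 0.09730 ✓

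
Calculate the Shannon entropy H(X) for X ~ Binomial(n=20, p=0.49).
2.2232 nats

We have X ~ Binomial(n=20, p=0.49).

The Shannon entropy measures the uncertainty or information content of the distribution.

For a Binomial distribution with n=20, p=0.49:
H(X) = 2.2232 nats

(In bits, this would be 3.2074 bits.)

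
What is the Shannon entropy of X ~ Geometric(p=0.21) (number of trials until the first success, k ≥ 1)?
2.4474 nats

We have X ~ Geometric(p=0.21) (number of trials until the first success, k ≥ 1).

The Shannon entropy measures the uncertainty or information content of the distribution.

For a Geometric distribution with p=0.21 (number of trials until the first success, k ≥ 1):
H(X) = 2.4474 nats

(In bits, this would be 3.5309 bits.)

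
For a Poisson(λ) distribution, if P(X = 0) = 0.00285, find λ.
λ = 5.8604

For a Poisson(λ) distribution, the PMF at 0 is:
P(X = 0) = λ^0 e^(-λ) / 0! = e^(-λ)

Given P(X = 0) = 0.00285:
e^(-λ) = 0.00285
-λ = ln(0.00285)
λ = -ln(0.00285) = 5.8604

Verification: e^(-5.8604) = 0.00285 ✓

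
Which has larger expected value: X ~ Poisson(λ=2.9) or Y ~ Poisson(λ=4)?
Y has larger mean (4.0000 > 2.9000)

Compute the expected value for each distribution:

X ~ Poisson(λ=2.9):
E[X] = 2.9000

Y ~ Poisson(λ=4):
E[Y] = 4.0000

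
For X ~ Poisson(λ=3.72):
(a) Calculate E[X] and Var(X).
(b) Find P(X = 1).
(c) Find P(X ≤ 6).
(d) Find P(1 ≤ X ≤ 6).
(a) E[X] = 3.7200, Var(X) = 3.7200
(b) P(X = 1) = 0.090150
(c) P(X ≤ 6) = 0.916418
(d) P(1 ≤ X ≤ 6) = 0.892184

We have X ~ Poisson(λ=3.72).

(a) Moments:
E[X] = 3.7200
Var(X) = 3.7200
σ = √Var(X) = 1.9287

(b) Point probability using PMF:
P(X = 1) = 0.090150

(c) Cumulative probability using CDF:
P(X ≤ 6) = F(6) = 0.916418

(d) Range probability:
P(1 ≤ X ≤ 6) = P(X ≤ 6) - P(X ≤ 0)
                   = F(6) - F(0)
                   = 0.916418 - 0.024234
                   = 0.892184

This means approximately 89.2% of outcomes fall in the interval [1, 6].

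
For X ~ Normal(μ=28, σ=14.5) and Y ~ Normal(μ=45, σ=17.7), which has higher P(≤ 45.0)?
X has higher probability (P(X ≤ 45.0) = 0.8795 > P(Y ≤ 45.0) = 0.5000)

Compute P(≤ 45.0) for each distribution:

X ~ Normal(μ=28, σ=14.5):
P(X ≤ 45.0) = 0.8795

Y ~ Normal(μ=45, σ=17.7):
P(Y ≤ 45.0) = 0.5000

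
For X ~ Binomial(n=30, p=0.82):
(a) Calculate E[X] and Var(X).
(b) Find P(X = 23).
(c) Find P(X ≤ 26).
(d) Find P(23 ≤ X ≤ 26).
(a) E[X] = 24.6000, Var(X) = 4.4280
(b) P(X = 23) = 0.129826
(c) P(X ≤ 26) = 0.814364
(d) P(23 ≤ X ≤ 26) = 0.656153

We have X ~ Binomial(n=30, p=0.82).

(a) Moments:
E[X] = 24.6000
Var(X) = 4.4280
σ = √Var(X) = 2.1043

(b) Point probability using PMF:
P(X = 23) = 0.129826

(c) Cumulative probability using CDF:
P(X ≤ 26) = F(26) = 0.814364

(d) Range probability:
P(23 ≤ X ≤ 26) = P(X ≤ 26) - P(X ≤ 22)
                   = F(26) - F(22)
                   = 0.814364 - 0.158212
                   = 0.656153

This means approximately 65.6% of outcomes fall in the interval [23, 26].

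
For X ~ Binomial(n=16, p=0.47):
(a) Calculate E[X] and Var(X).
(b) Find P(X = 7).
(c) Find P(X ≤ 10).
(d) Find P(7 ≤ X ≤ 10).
(a) E[X] = 7.5200, Var(X) = 3.9856
(b) P(X = 7) = 0.191247
(c) P(X ≤ 10) = 0.932630
(d) P(7 ≤ X ≤ 10) = 0.625798

We have X ~ Binomial(n=16, p=0.47).

(a) Moments:
E[X] = 7.5200
Var(X) = 3.9856
σ = √Var(X) = 1.9964

(b) Point probability using PMF:
P(X = 7) = 0.191247

(c) Cumulative probability using CDF:
P(X ≤ 10) = F(10) = 0.932630

(d) Range probability:
P(7 ≤ X ≤ 10) = P(X ≤ 10) - P(X ≤ 6)
                   = F(10) - F(6)
                   = 0.932630 - 0.306832
                   = 0.625798

This means approximately 62.6% of outcomes fall in the interval [7, 10].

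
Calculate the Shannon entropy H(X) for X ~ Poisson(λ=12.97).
2.6936 nats

We have X ~ Poisson(λ=12.97).

The Shannon entropy measures the uncertainty or information content of the distribution.

For a Poisson distribution with λ=12.97:
H(X) = 2.6936 nats

(In bits, this would be 3.8860 bits.)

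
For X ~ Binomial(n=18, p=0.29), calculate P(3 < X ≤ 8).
0.763118

We have X ~ Binomial(n=18, p=0.29).

To find P(3 < X ≤ 8), we use:
P(3 < X ≤ 8) = P(X ≤ 8) - P(X ≤ 3)
                 = F(8) - F(3)
                 = 0.951216 - 0.188098
                 = 0.763118

So there's approximately a 76.3% chance that X falls in this range.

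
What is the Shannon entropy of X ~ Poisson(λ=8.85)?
2.4991 nats

We have X ~ Poisson(λ=8.85).

The Shannon entropy measures the uncertainty or information content of the distribution.

For a Poisson distribution with λ=8.85:
H(X) = 2.4991 nats

(In bits, this would be 3.6054 bits.)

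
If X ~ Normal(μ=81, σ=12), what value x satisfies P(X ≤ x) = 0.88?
95.0998

We have X ~ Normal(μ=81, σ=12).

We want to find x such that P(X ≤ x) = 0.88.

This is the 88th percentile, which means 88% of values fall below this point.

Using the inverse CDF (quantile function):
x = F⁻¹(0.88) = 95.0998

Verification: P(X ≤ 95.0998) = 0.88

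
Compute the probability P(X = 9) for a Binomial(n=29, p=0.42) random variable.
0.075588

We have X ~ Binomial(n=29, p=0.42).

For a Binomial distribution, the PMF gives us the probability of each outcome.

Using the PMF formula:
P(X = 9) = 0.075588

Rounded to 4 decimal places: 0.0756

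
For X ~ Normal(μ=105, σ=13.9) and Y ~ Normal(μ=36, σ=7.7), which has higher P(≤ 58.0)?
Y has higher probability (P(Y ≤ 58.0) = 0.9979 > P(X ≤ 58.0) = 0.0004)

Compute P(≤ 58.0) for each distribution:

X ~ Normal(μ=105, σ=13.9):
P(X ≤ 58.0) = 0.0004

Y ~ Normal(μ=36, σ=7.7):
P(Y ≤ 58.0) = 0.9979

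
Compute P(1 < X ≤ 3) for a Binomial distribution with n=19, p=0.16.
0.469802

We have X ~ Binomial(n=19, p=0.16).

To find P(1 < X ≤ 3), we use:
P(1 < X ≤ 3) = P(X ≤ 3) - P(X ≤ 1)
                 = F(3) - F(1)
                 = 0.638015 - 0.168213
                 = 0.469802

So there's approximately a 47.0% chance that X falls in this range.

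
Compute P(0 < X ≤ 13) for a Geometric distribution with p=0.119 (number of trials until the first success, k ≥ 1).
0.807386

We have X ~ Geometric(p=0.119) (number of trials until the first success, k ≥ 1).

To find P(0 < X ≤ 13), we use:
P(0 < X ≤ 13) = P(X ≤ 13) - P(X ≤ 0)
                 = F(13) - F(0)
                 = 0.807386 - 0.000000
                 = 0.807386

So there's approximately a 80.7% chance that X falls in this range.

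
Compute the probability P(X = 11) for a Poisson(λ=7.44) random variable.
0.056885

We have X ~ Poisson(λ=7.44).

For a Poisson distribution, the PMF gives us the probability of each outcome.

Using the PMF formula:
P(X = 11) = 0.056885

Rounded to 4 decimal places: 0.0569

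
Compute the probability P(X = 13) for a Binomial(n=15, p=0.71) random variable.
0.102883

We have X ~ Binomial(n=15, p=0.71).

For a Binomial distribution, the PMF gives us the probability of each outcome.

Using the PMF formula:
P(X = 13) = 0.102883

Rounded to 4 decimal places: 0.1029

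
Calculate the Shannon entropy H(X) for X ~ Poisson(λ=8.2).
2.4601 nats

We have X ~ Poisson(λ=8.2).

The Shannon entropy measures the uncertainty or information content of the distribution.

For a Poisson distribution with λ=8.2:
H(X) = 2.4601 nats

(In bits, this would be 3.5491 bits.)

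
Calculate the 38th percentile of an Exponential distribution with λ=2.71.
0.1764

We have X ~ Exponential(λ=2.71).

We want to find x such that P(X ≤ x) = 0.38.

This is the 38th percentile, which means 38% of values fall below this point.

Using the inverse CDF (quantile function):
x = F⁻¹(0.38) = 0.1764

Verification: P(X ≤ 0.1764) = 0.38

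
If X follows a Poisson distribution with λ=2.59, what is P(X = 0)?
0.075020

We have X ~ Poisson(λ=2.59).

For a Poisson distribution, the PMF gives us the probability of each outcome.

Using the PMF formula:
P(X = 0) = 0.075020

Rounded to 4 decimal places: 0.0750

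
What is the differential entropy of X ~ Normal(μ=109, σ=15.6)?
4.1662 nats

We have X ~ Normal(μ=109, σ=15.6).

The differential entropy measures the uncertainty or information content of the distribution.

For a Normal distribution with μ=109, σ=15.6:
h(X) = 4.1662 nats

(In bits, this would be 6.0106 bits.)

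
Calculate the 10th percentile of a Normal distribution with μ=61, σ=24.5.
29.6020

We have X ~ Normal(μ=61, σ=24.5).

We want to find x such that P(X ≤ x) = 0.1.

This is the 10th percentile, which means 10% of values fall below this point.

Using the inverse CDF (quantile function):
x = F⁻¹(0.1) = 29.6020

Verification: P(X ≤ 29.6020) = 0.1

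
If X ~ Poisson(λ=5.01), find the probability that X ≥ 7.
0.239280

We have X ~ Poisson(λ=5.01).

For discrete distributions, P(X ≥ 7) = 1 - P(X ≤ 6).

P(X ≤ 6) = 0.760720
P(X ≥ 7) = 1 - 0.760720 = 0.239280

So there's approximately a 23.9% chance that X is at least 7.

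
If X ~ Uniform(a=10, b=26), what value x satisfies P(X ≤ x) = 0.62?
19.9200

We have X ~ Uniform(a=10, b=26).

We want to find x such that P(X ≤ x) = 0.62.

This is the 62nd percentile, which means 62% of values fall below this point.

Using the inverse CDF (quantile function):
x = F⁻¹(0.62) = 19.9200

Verification: P(X ≤ 19.9200) = 0.62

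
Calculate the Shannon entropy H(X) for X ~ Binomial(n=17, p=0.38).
2.1110 nats

We have X ~ Binomial(n=17, p=0.38).

The Shannon entropy measures the uncertainty or information content of the distribution.

For a Binomial distribution with n=17, p=0.38:
H(X) = 2.1110 nats

(In bits, this would be 3.0455 bits.)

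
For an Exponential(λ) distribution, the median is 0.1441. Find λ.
λ = 4.8102

For X ~ Exponential(λ), the CDF is F(x) = 1 - e^(-λx).
The median m satisfies F(m) = 0.5:
1 - e^(-λm) = 0.5
e^(-λm) = 0.5
λm = ln(2)
m = ln(2) / λ

Given m = 0.1441:
λ = ln(2) / 0.1441 = 0.693147 / 0.1441 = 4.8102

Verification: ln(2) / 4.8102 = 0.1441 ✓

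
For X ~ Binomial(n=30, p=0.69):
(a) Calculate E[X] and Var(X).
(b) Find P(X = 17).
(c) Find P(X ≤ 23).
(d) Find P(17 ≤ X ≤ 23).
(a) E[X] = 20.7000, Var(X) = 6.4170
(b) P(X = 17) = 0.053266
(c) P(X ≤ 23) = 0.867109
(d) P(17 ≤ X ≤ 23) = 0.815122

We have X ~ Binomial(n=30, p=0.69).

(a) Moments:
E[X] = 20.7000
Var(X) = 6.4170
σ = √Var(X) = 2.5332

(b) Point probability using PMF:
P(X = 17) = 0.053266

(c) Cumulative probability using CDF:
P(X ≤ 23) = F(23) = 0.867109

(d) Range probability:
P(17 ≤ X ≤ 23) = P(X ≤ 23) - P(X ≤ 16)
                   = F(23) - F(16)
                   = 0.867109 - 0.051987
                   = 0.815122

This means approximately 81.5% of outcomes fall in the interval [17, 23].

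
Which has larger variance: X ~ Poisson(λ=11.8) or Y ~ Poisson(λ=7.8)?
X has larger variance (11.8000 > 7.8000)

Compute the variance for each distribution:

X ~ Poisson(λ=11.8):
Var(X) = 11.8000

Y ~ Poisson(λ=7.8):
Var(Y) = 7.8000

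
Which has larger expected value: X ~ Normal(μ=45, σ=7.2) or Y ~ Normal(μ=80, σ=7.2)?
Y has larger mean (80.0000 > 45.0000)

Compute the expected value for each distribution:

X ~ Normal(μ=45, σ=7.2):
E[X] = 45.0000

Y ~ Normal(μ=80, σ=7.2):
E[Y] = 80.0000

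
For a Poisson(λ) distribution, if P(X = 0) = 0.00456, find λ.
λ = 5.3904

For a Poisson(λ) distribution, the PMF at 0 is:
P(X = 0) = λ^0 e^(-λ) / 0! = e^(-λ)

Given P(X = 0) = 0.00456:
e^(-λ) = 0.00456
-λ = ln(0.00456)
λ = -ln(0.00456) = 5.3904

Verification: e^(-5.3904) = 0.00456 ✓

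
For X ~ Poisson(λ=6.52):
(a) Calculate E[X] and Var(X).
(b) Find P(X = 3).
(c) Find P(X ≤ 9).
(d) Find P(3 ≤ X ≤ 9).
(a) E[X] = 6.5200, Var(X) = 6.5200
(b) P(X = 3) = 0.068076
(c) P(X ≤ 9) = 0.875661
(d) P(3 ≤ X ≤ 9) = 0.833256

We have X ~ Poisson(λ=6.52).

(a) Moments:
E[X] = 6.5200
Var(X) = 6.5200
σ = √Var(X) = 2.5534

(b) Point probability using PMF:
P(X = 3) = 0.068076

(c) Cumulative probability using CDF:
P(X ≤ 9) = F(9) = 0.875661

(d) Range probability:
P(3 ≤ X ≤ 9) = P(X ≤ 9) - P(X ≤ 2)
                   = F(9) - F(2)
                   = 0.875661 - 0.042405
                   = 0.833256

This means approximately 83.3% of outcomes fall in the interval [3, 9].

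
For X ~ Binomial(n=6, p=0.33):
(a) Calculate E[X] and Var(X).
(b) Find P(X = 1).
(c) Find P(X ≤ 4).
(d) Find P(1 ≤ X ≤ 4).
(a) E[X] = 1.9800, Var(X) = 1.3266
(b) P(X = 1) = 0.267325
(c) P(X ≤ 4) = 0.982976
(d) P(1 ≤ X ≤ 4) = 0.892518

We have X ~ Binomial(n=6, p=0.33).

(a) Moments:
E[X] = 1.9800
Var(X) = 1.3266
σ = √Var(X) = 1.1518

(b) Point probability using PMF:
P(X = 1) = 0.267325

(c) Cumulative probability using CDF:
P(X ≤ 4) = F(4) = 0.982976

(d) Range probability:
P(1 ≤ X ≤ 4) = P(X ≤ 4) - P(X ≤ 0)
                   = F(4) - F(0)
                   = 0.982976 - 0.090458
                   = 0.892518

This means approximately 89.3% of outcomes fall in the interval [1, 4].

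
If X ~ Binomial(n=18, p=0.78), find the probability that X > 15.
0.208416

We have X ~ Binomial(n=18, p=0.78).

P(X > 15) = 1 - P(X ≤ 15)
                = 1 - F(15)
                = 1 - 0.791584
                = 0.208416

So there's approximately a 20.8% chance that X exceeds 15.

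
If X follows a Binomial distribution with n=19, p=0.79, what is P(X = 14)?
0.175138

We have X ~ Binomial(n=19, p=0.79).

For a Binomial distribution, the PMF gives us the probability of each outcome.

Using the PMF formula:
P(X = 14) = 0.175138

Rounded to 4 decimal places: 0.1751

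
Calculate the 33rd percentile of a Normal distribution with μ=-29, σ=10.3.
-33.5311

We have X ~ Normal(μ=-29, σ=10.3).

We want to find x such that P(X ≤ x) = 0.33.

This is the 33rd percentile, which means 33% of values fall below this point.

Using the inverse CDF (quantile function):
x = F⁻¹(0.33) = -33.5311

Verification: P(X ≤ -33.5311) = 0.33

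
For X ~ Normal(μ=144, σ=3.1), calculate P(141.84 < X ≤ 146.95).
0.586381

We have X ~ Normal(μ=144, σ=3.1).

To find P(141.84 < X ≤ 146.95), we use:
P(141.84 < X ≤ 146.95) = P(X ≤ 146.95) - P(X ≤ 141.84)
                 = F(146.95) - F(141.84)
                 = 0.829353 - 0.242972
                 = 0.586381

So there's approximately a 58.6% chance that X falls in this range.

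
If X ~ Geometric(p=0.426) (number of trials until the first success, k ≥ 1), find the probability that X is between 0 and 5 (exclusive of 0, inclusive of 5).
0.937690

We have X ~ Geometric(p=0.426) (number of trials until the first success, k ≥ 1).

To find P(0 < X ≤ 5), we use:
P(0 < X ≤ 5) = P(X ≤ 5) - P(X ≤ 0)
                 = F(5) - F(0)
                 = 0.937690 - 0.000000
                 = 0.937690

So there's approximately a 93.8% chance that X falls in this range.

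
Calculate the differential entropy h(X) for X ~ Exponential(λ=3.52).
-0.2585 nats

We have X ~ Exponential(λ=3.52).

The differential entropy measures the uncertainty or information content of the distribution.

For an Exponential distribution with λ=3.52:
h(X) = -0.2585 nats

(In bits, this would be -0.3729 bits.)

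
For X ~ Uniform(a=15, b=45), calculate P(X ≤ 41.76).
0.892000

We have X ~ Uniform(a=15, b=45).

The CDF gives us P(X ≤ k).

Using the CDF:
P(X ≤ 41.76) = 0.892000

This means there's approximately a 89.2% chance that X is at most 41.76.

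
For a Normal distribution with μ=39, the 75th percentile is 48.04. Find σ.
σ = 13.4027

For X ~ Normal(μ, σ), the p-th percentile satisfies x = μ + z_p × σ,
where z_p = Φ⁻¹(p) is the standard normal quantile.

Step 1: z_{0.75} = Φ⁻¹(0.75) = 0.6745

Step 2: Solve for σ:
48.04 = 39 + 0.6745 × σ
σ = (48.04 - 39) / 0.6745
σ = 9.04 / 0.6745
σ = 13.4027

Verification: μ + z × σ = 39 + 0.6745 × 13.4027 = 48.04 ✓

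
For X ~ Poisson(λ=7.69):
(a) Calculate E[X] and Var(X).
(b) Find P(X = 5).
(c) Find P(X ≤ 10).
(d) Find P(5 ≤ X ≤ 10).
(a) E[X] = 7.6900, Var(X) = 7.6900
(b) P(X = 5) = 0.102500
(c) P(X ≤ 10) = 0.845421
(d) P(5 ≤ X ≤ 10) = 0.726611

We have X ~ Poisson(λ=7.69).

(a) Moments:
E[X] = 7.6900
Var(X) = 7.6900
σ = √Var(X) = 2.7731

(b) Point probability using PMF:
P(X = 5) = 0.102500

(c) Cumulative probability using CDF:
P(X ≤ 10) = F(10) = 0.845421

(d) Range probability:
P(5 ≤ X ≤ 10) = P(X ≤ 10) - P(X ≤ 4)
                   = F(10) - F(4)
                   = 0.845421 - 0.118810
                   = 0.726611

This means approximately 72.7% of outcomes fall in the interval [5, 10].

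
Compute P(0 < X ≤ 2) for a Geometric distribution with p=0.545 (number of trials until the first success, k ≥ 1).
0.792975

We have X ~ Geometric(p=0.545) (number of trials until the first success, k ≥ 1).

To find P(0 < X ≤ 2), we use:
P(0 < X ≤ 2) = P(X ≤ 2) - P(X ≤ 0)
                 = F(2) - F(0)
                 = 0.792975 - 0.000000
                 = 0.792975

So there's approximately a 79.3% chance that X falls in this range.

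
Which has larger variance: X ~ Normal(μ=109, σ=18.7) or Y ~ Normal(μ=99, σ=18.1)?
X has larger variance (349.6900 > 327.6100)

Compute the variance for each distribution:

X ~ Normal(μ=109, σ=18.7):
Var(X) = 349.6900

Y ~ Normal(μ=99, σ=18.1):
Var(Y) = 327.6100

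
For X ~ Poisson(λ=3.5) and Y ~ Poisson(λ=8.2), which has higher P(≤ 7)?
X has higher probability (P(X ≤ 7) = 0.9733 > P(Y ≤ 7) = 0.4254)

Compute P(≤ 7) for each distribution:

X ~ Poisson(λ=3.5):
P(X ≤ 7) = 0.9733

Y ~ Poisson(λ=8.2):
P(Y ≤ 7) = 0.4254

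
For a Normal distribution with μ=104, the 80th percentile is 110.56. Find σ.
σ = 7.7945

For X ~ Normal(μ, σ), the p-th percentile satisfies x = μ + z_p × σ,
where z_p = Φ⁻¹(p) is the standard normal quantile.

Step 1: z_{0.8} = Φ⁻¹(0.8) = 0.8416

Step 2: Solve for σ:
110.56 = 104 + 0.8416 × σ
σ = (110.56 - 104) / 0.8416
σ = 6.56 / 0.8416
σ = 7.7945

Verification: μ + z × σ = 104 + 0.8416 × 7.7945 = 110.56 ✓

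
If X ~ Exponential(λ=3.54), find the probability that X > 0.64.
0.103768

We have X ~ Exponential(λ=3.54).

P(X > 0.64) = 1 - P(X ≤ 0.64)
                = 1 - F(0.64)
                = 1 - 0.896232
                = 0.103768

So there's approximately a 10.4% chance that X exceeds 0.64.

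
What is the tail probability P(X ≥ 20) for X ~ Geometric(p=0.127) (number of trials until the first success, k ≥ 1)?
0.075730

We have X ~ Geometric(p=0.127) (number of trials until the first success, k ≥ 1).

For discrete distributions, P(X ≥ 20) = 1 - P(X ≤ 19).

P(X ≤ 19) = 0.924270
P(X ≥ 20) = 1 - 0.924270 = 0.075730

So there's approximately a 7.6% chance that X is at least 20.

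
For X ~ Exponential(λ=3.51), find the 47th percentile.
0.1809

We have X ~ Exponential(λ=3.51).

We want to find x such that P(X ≤ x) = 0.47.

This is the 47th percentile, which means 47% of values fall below this point.

Using the inverse CDF (quantile function):
x = F⁻¹(0.47) = 0.1809

Verification: P(X ≤ 0.1809) = 0.47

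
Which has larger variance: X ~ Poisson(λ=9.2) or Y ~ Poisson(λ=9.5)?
Y has larger variance (9.5000 > 9.2000)

Compute the variance for each distribution:

X ~ Poisson(λ=9.2):
Var(X) = 9.2000

Y ~ Poisson(λ=9.5):
Var(Y) = 9.5000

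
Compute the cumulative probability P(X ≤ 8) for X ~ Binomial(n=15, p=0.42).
0.874598

We have X ~ Binomial(n=15, p=0.42).

The CDF gives us P(X ≤ k).

Using the CDF:
P(X ≤ 8) = 0.874598

This means there's approximately a 87.5% chance that X is at most 8.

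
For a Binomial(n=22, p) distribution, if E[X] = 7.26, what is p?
p = 0.33

For a Binomial(n, p) distribution:
E[X] = n × p

Given n = 22 and E[X] = 7.26:
7.26 = 22 × p
p = 7.26 / 22 = 0.33

Verification: Binomial(22, 0.33) has E[X] = 7.26 ✓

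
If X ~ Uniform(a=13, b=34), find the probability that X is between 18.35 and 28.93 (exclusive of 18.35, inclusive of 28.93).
0.503810

We have X ~ Uniform(a=13, b=34).

To find P(18.35 < X ≤ 28.93), we use:
P(18.35 < X ≤ 28.93) = P(X ≤ 28.93) - P(X ≤ 18.35)
                 = F(28.93) - F(18.35)
                 = 0.758571 - 0.254762
                 = 0.503810

So there's approximately a 50.4% chance that X falls in this range.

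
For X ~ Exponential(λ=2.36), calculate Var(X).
0.1795

We have X ~ Exponential(λ=2.36).

For an Exponential distribution with λ=2.36:
Var(X) = 0.1795

The variance measures the spread of the distribution around the mean.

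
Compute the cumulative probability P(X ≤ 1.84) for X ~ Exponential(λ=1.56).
0.943324

We have X ~ Exponential(λ=1.56).

The CDF gives us P(X ≤ k).

Using the CDF:
P(X ≤ 1.84) = 0.943324

This means there's approximately a 94.3% chance that X is at most 1.84.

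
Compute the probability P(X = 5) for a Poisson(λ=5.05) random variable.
0.175424

We have X ~ Poisson(λ=5.05).

For a Poisson distribution, the PMF gives us the probability of each outcome.

Using the PMF formula:
P(X = 5) = 0.175424

Rounded to 4 decimal places: 0.1754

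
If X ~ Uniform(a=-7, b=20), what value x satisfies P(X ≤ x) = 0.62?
9.7400

We have X ~ Uniform(a=-7, b=20).

We want to find x such that P(X ≤ x) = 0.62.

This is the 62nd percentile, which means 62% of values fall below this point.

Using the inverse CDF (quantile function):
x = F⁻¹(0.62) = 9.7400

Verification: P(X ≤ 9.7400) = 0.62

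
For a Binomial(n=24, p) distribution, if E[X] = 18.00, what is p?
p = 0.75

For a Binomial(n, p) distribution:
E[X] = n × p

Given n = 24 and E[X] = 18.00:
18.00 = 24 × p
p = 18.00 / 24 = 0.75

Verification: Binomial(24, 0.75) has E[X] = 18.00 ✓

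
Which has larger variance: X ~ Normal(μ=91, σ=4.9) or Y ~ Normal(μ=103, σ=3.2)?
X has larger variance (24.0100 > 10.2400)

Compute the variance for each distribution:

X ~ Normal(μ=91, σ=4.9):
Var(X) = 24.0100

Y ~ Normal(μ=103, σ=3.2):
Var(Y) = 10.2400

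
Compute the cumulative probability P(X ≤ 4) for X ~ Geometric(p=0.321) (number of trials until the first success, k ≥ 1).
0.787441

We have X ~ Geometric(p=0.321) (number of trials until the first success, k ≥ 1).

The CDF gives us P(X ≤ k).

Using the CDF:
P(X ≤ 4) = 0.787441

This means there's approximately a 78.7% chance that X is at most 4.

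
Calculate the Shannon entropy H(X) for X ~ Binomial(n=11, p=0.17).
1.5997 nats

We have X ~ Binomial(n=11, p=0.17).

The Shannon entropy measures the uncertainty or information content of the distribution.

For a Binomial distribution with n=11, p=0.17:
H(X) = 1.5997 nats

(In bits, this would be 2.3078 bits.)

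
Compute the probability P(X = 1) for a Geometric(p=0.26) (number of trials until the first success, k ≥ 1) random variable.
0.260000

We have X ~ Geometric(p=0.26) (number of trials until the first success, k ≥ 1).

For a Geometric distribution, the PMF gives us the probability of each outcome.

Using the PMF formula:
P(X = 1) = 0.260000

Rounded to 4 decimal places: 0.2600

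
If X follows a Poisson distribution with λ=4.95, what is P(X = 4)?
0.177195

We have X ~ Poisson(λ=4.95).

For a Poisson distribution, the PMF gives us the probability of each outcome.

Using the PMF formula:
P(X = 4) = 0.177195

Rounded to 4 decimal places: 0.1772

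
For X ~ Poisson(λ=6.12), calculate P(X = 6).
0.160433

We have X ~ Poisson(λ=6.12).

For a Poisson distribution, the PMF gives us the probability of each outcome.

Using the PMF formula:
P(X = 6) = 0.160433

Rounded to 4 decimal places: 0.1604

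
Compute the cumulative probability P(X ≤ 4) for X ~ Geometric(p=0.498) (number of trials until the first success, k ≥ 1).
0.936494

We have X ~ Geometric(p=0.498) (number of trials until the first success, k ≥ 1).

The CDF gives us P(X ≤ k).

Using the CDF:
P(X ≤ 4) = 0.936494

This means there's approximately a 93.6% chance that X is at most 4.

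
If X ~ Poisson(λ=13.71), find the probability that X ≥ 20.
0.065266

We have X ~ Poisson(λ=13.71).

For discrete distributions, P(X ≥ 20) = 1 - P(X ≤ 19).

P(X ≤ 19) = 0.934734
P(X ≥ 20) = 1 - 0.934734 = 0.065266

So there's approximately a 6.5% chance that X is at least 20.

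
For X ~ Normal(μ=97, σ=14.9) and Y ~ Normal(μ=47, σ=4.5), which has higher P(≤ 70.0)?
Y has higher probability (P(Y ≤ 70.0) = 1.0000 > P(X ≤ 70.0) = 0.0350)

Compute P(≤ 70.0) for each distribution:

X ~ Normal(μ=97, σ=14.9):
P(X ≤ 70.0) = 0.0350

Y ~ Normal(μ=47, σ=4.5):
P(Y ≤ 70.0) = 1.0000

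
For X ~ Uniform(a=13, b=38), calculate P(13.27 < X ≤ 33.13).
0.794400

We have X ~ Uniform(a=13, b=38).

To find P(13.27 < X ≤ 33.13), we use:
P(13.27 < X ≤ 33.13) = P(X ≤ 33.13) - P(X ≤ 13.27)
                 = F(33.13) - F(13.27)
                 = 0.805200 - 0.010800
                 = 0.794400

So there's approximately a 79.4% chance that X falls in this range.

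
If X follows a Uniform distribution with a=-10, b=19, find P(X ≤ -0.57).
0.325172

We have X ~ Uniform(a=-10, b=19).

The CDF gives us P(X ≤ k).

Using the CDF:
P(X ≤ -0.57) = 0.325172

This means there's approximately a 32.5% chance that X is at most -0.57.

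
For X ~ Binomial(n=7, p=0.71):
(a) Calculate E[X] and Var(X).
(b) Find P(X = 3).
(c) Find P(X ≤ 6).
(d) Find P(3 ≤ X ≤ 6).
(a) E[X] = 4.9700, Var(X) = 1.4413
(b) P(X = 3) = 0.088600
(c) P(X ≤ 6) = 0.909049
(d) P(3 ≤ X ≤ 6) = 0.884207

We have X ~ Binomial(n=7, p=0.71).

(a) Moments:
E[X] = 4.9700
Var(X) = 1.4413
σ = √Var(X) = 1.2005

(b) Point probability using PMF:
P(X = 3) = 0.088600

(c) Cumulative probability using CDF:
P(X ≤ 6) = F(6) = 0.909049

(d) Range probability:
P(3 ≤ X ≤ 6) = P(X ≤ 6) - P(X ≤ 2)
                   = F(6) - F(2)
                   = 0.909049 - 0.024842
                   = 0.884207

This means approximately 88.4% of outcomes fall in the interval [3, 6].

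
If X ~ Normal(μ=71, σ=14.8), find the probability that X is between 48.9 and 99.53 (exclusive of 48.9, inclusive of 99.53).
0.905367

We have X ~ Normal(μ=71, σ=14.8).

To find P(48.9 < X ≤ 99.53), we use:
P(48.9 < X ≤ 99.53) = P(X ≤ 99.53) - P(X ≤ 48.9)
                 = F(99.53) - F(48.9)
                 = 0.973054 - 0.067687
                 = 0.905367

So there's approximately a 90.5% chance that X falls in this range.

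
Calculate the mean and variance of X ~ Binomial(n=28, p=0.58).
E[X] = 16.2400, Var(X) = 6.8208

We have X ~ Binomial(n=28, p=0.58).

For a Binomial distribution with n=28, p=0.58:

Expected value:
E[X] = 16.2400

Variance:
Var(X) = 6.8208

Standard deviation:
σ = √Var(X) = 2.6117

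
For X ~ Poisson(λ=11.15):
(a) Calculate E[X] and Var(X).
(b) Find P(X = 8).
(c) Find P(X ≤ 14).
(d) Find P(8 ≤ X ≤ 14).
(a) E[X] = 11.1500, Var(X) = 11.1500
(b) P(X = 8) = 0.085172
(c) P(X ≤ 14) = 0.842910
(d) P(8 ≤ X ≤ 14) = 0.709143

We have X ~ Poisson(λ=11.15).

(a) Moments:
E[X] = 11.1500
Var(X) = 11.1500
σ = √Var(X) = 3.3392

(b) Point probability using PMF:
P(X = 8) = 0.085172

(c) Cumulative probability using CDF:
P(X ≤ 14) = F(14) = 0.842910

(d) Range probability:
P(8 ≤ X ≤ 14) = P(X ≤ 14) - P(X ≤ 7)
                   = F(14) - F(7)
                   = 0.842910 - 0.133766
                   = 0.709143

This means approximately 70.9% of outcomes fall in the interval [8, 14].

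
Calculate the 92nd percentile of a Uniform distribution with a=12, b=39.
36.8400

We have X ~ Uniform(a=12, b=39).

We want to find x such that P(X ≤ x) = 0.92.

This is the 92nd percentile, which means 92% of values fall below this point.

Using the inverse CDF (quantile function):
x = F⁻¹(0.92) = 36.8400

Verification: P(X ≤ 36.8400) = 0.92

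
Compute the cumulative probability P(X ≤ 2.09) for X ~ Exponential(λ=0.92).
0.853803

We have X ~ Exponential(λ=0.92).

The CDF gives us P(X ≤ k).

Using the CDF:
P(X ≤ 2.09) = 0.853803

This means there's approximately a 85.4% chance that X is at most 2.09.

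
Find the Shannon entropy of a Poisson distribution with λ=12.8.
2.6869 nats

We have X ~ Poisson(λ=12.8).

The Shannon entropy measures the uncertainty or information content of the distribution.

For a Poisson distribution with λ=12.8:
H(X) = 2.6869 nats

(In bits, this would be 3.8763 bits.)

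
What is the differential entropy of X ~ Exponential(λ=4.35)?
-0.4702 nats

We have X ~ Exponential(λ=4.35).

The differential entropy measures the uncertainty or information content of the distribution.

For an Exponential distribution with λ=4.35:
h(X) = -0.4702 nats

(In bits, this would be -0.6783 bits.)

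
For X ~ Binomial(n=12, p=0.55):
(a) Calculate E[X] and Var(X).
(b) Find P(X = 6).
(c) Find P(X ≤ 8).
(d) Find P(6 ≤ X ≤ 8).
(a) E[X] = 6.6000, Var(X) = 2.9700
(b) P(X = 6) = 0.212385
(c) P(X ≤ 8) = 0.865532
(d) P(6 ≤ X ≤ 8) = 0.604847

We have X ~ Binomial(n=12, p=0.55).

(a) Moments:
E[X] = 6.6000
Var(X) = 2.9700
σ = √Var(X) = 1.7234

(b) Point probability using PMF:
P(X = 6) = 0.212385

(c) Cumulative probability using CDF:
P(X ≤ 8) = F(8) = 0.865532

(d) Range probability:
P(6 ≤ X ≤ 8) = P(X ≤ 8) - P(X ≤ 5)
                   = F(8) - F(5)
                   = 0.865532 - 0.260685
                   = 0.604847

This means approximately 60.5% of outcomes fall in the interval [6, 8].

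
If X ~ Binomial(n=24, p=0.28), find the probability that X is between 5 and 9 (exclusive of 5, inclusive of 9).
0.595872

We have X ~ Binomial(n=24, p=0.28).

To find P(5 < X ≤ 9), we use:
P(5 < X ≤ 9) = P(X ≤ 9) - P(X ≤ 5)
                 = F(9) - F(5)
                 = 0.894285 - 0.298413
                 = 0.595872

So there's approximately a 59.6% chance that X falls in this range.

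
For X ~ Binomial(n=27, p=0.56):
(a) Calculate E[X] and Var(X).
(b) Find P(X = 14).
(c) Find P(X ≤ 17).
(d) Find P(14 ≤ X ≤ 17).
(a) E[X] = 15.1200, Var(X) = 6.6528
(b) P(X = 14) = 0.138615
(c) P(X ≤ 17) = 0.821466
(d) P(14 ≤ X ≤ 17) = 0.557651

We have X ~ Binomial(n=27, p=0.56).

(a) Moments:
E[X] = 15.1200
Var(X) = 6.6528
σ = √Var(X) = 2.5793

(b) Point probability using PMF:
P(X = 14) = 0.138615

(c) Cumulative probability using CDF:
P(X ≤ 17) = F(17) = 0.821466

(d) Range probability:
P(14 ≤ X ≤ 17) = P(X ≤ 17) - P(X ≤ 13)
                   = F(17) - F(13)
                   = 0.821466 - 0.263815
                   = 0.557651

This means approximately 55.8% of outcomes fall in the interval [14, 17].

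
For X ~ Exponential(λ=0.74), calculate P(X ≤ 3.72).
0.936251

We have X ~ Exponential(λ=0.74).

The CDF gives us P(X ≤ k).

Using the CDF:
P(X ≤ 3.72) = 0.936251

This means there's approximately a 93.6% chance that X is at most 3.72.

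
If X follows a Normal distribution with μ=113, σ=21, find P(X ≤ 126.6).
0.741384

We have X ~ Normal(μ=113, σ=21).

The CDF gives us P(X ≤ k).

Using the CDF:
P(X ≤ 126.6) = 0.741384

This means there's approximately a 74.1% chance that X is at most 126.6.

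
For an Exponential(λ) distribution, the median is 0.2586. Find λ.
λ = 2.6804

For X ~ Exponential(λ), the CDF is F(x) = 1 - e^(-λx).
The median m satisfies F(m) = 0.5:
1 - e^(-λm) = 0.5
e^(-λm) = 0.5
λm = ln(2)
m = ln(2) / λ

Given m = 0.2586:
λ = ln(2) / 0.2586 = 0.693147 / 0.2586 = 2.6804

Verification: ln(2) / 2.6804 = 0.2586 ✓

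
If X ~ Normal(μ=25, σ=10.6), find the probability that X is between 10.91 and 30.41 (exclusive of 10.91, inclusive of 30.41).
0.603223

We have X ~ Normal(μ=25, σ=10.6).

To find P(10.91 < X ≤ 30.41), we use:
P(10.91 < X ≤ 30.41) = P(X ≤ 30.41) - P(X ≤ 10.91)
                 = F(30.41) - F(10.91)
                 = 0.695106 - 0.091884
                 = 0.603223

So there's approximately a 60.3% chance that X falls in this range.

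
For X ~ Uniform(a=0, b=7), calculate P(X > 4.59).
0.344286

We have X ~ Uniform(a=0, b=7).

P(X > 4.59) = 1 - P(X ≤ 4.59)
                = 1 - F(4.59)
                = 1 - 0.655714
                = 0.344286

So there's approximately a 34.4% chance that X exceeds 4.59.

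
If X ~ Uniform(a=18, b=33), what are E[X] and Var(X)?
E[X] = 25.5000, Var(X) = 18.7500

We have X ~ Uniform(a=18, b=33).

For a Uniform distribution with a=18, b=33:

Expected value:
E[X] = 25.5000

Variance:
Var(X) = 18.7500

Standard deviation:
σ = √Var(X) = 4.3301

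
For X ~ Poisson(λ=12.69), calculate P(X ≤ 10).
0.279250

We have X ~ Poisson(λ=12.69).

The CDF gives us P(X ≤ k).

Using the CDF:
P(X ≤ 10) = 0.279250

This means there's approximately a 27.9% chance that X is at most 10.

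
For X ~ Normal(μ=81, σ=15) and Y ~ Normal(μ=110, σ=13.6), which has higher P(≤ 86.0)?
X has higher probability (P(X ≤ 86.0) = 0.6306 > P(Y ≤ 86.0) = 0.0388)

Compute P(≤ 86.0) for each distribution:

X ~ Normal(μ=81, σ=15):
P(X ≤ 86.0) = 0.6306

Y ~ Normal(μ=110, σ=13.6):
P(Y ≤ 86.0) = 0.0388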